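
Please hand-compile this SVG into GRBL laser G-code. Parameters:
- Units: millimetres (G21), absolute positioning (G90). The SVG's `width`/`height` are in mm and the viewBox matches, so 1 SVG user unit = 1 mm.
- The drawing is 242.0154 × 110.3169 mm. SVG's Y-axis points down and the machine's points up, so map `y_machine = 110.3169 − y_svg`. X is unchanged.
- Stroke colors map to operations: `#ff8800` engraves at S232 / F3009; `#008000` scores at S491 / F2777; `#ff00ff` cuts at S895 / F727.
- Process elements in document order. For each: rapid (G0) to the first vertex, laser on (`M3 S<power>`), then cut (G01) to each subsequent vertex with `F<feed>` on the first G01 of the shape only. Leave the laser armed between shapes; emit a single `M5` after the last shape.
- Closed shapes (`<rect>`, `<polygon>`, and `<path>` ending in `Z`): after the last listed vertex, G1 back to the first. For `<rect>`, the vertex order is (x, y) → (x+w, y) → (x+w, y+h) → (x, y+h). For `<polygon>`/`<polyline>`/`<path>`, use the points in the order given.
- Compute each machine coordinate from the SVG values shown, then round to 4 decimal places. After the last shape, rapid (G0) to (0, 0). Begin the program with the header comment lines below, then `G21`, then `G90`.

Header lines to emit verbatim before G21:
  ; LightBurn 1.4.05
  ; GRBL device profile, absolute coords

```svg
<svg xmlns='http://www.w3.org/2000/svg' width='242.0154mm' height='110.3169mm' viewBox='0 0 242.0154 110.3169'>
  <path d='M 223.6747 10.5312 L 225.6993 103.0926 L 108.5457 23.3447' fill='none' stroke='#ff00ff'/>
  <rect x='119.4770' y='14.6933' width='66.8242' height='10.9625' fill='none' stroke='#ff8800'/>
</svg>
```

viewBox `0 0 242.0154 110.3169` with mm width/height → 1 unit = 1 mm. Flip: y_m = 110.3169 − y_svg.

**Shape 1** — `<path>` open polyline, stroke `#ff00ff` → cut (S895, F727). Machine vertices: (223.6747,99.7857) → (225.6993,7.2243) → (108.5457,86.9722). Open path.

**Shape 2** — `<rect>` rectangle, stroke `#ff8800` → engrave (S232, F3009). Machine vertices: (119.4770,95.6236) → (186.3012,95.6236) → (186.3012,84.6611) → (119.4770,84.6611) → (119.4770,95.6236). Closed: final G1 returns to the first vertex.

; LightBurn 1.4.05
; GRBL device profile, absolute coords
G21
G90
G0 X223.6747 Y99.7857
M3 S895
G01 X225.6993 Y7.2243 F727
G01 X108.5457 Y86.9722
G0 X119.4770 Y95.6236
M3 S232
G01 X186.3012 Y95.6236 F3009
G01 X186.3012 Y84.6611
G01 X119.4770 Y84.6611
G01 X119.4770 Y95.6236
M5
G0 X0.0000 Y0.0000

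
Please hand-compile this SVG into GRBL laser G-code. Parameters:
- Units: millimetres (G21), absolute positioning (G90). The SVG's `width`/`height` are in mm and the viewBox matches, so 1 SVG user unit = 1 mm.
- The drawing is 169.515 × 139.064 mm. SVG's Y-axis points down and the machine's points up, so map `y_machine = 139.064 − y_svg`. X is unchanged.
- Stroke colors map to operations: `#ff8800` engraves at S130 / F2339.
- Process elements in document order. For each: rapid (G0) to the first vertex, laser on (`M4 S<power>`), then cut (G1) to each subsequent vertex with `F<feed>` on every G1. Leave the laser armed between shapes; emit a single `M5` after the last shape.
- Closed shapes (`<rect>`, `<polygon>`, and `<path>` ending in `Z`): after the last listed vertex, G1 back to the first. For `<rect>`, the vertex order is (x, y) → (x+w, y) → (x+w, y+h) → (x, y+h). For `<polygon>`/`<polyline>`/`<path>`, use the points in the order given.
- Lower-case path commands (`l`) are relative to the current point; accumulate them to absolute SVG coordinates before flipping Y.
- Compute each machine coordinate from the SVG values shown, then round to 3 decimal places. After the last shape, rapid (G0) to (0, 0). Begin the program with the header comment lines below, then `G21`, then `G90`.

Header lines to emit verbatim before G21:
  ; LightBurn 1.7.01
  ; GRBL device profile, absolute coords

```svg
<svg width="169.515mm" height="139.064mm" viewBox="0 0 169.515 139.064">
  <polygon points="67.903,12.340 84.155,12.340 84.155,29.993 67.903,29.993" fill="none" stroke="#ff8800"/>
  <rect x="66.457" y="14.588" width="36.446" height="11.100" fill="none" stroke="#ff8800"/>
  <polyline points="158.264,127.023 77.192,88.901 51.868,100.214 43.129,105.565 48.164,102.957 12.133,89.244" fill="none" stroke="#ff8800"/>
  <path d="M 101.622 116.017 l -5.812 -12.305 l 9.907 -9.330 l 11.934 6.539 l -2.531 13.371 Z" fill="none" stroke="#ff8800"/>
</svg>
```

; LightBurn 1.7.01
; GRBL device profile, absolute coords
G21
G90
G0 X67.903 Y126.724
M4 S130
G1 X84.155 Y126.724 F2339
G1 X84.155 Y109.071 F2339
G1 X67.903 Y109.071 F2339
G1 X67.903 Y126.724 F2339
G0 X66.457 Y124.476
M4 S130
G1 X102.903 Y124.476 F2339
G1 X102.903 Y113.376 F2339
G1 X66.457 Y113.376 F2339
G1 X66.457 Y124.476 F2339
G0 X158.264 Y12.041
M4 S130
G1 X77.192 Y50.163 F2339
G1 X51.868 Y38.850 F2339
G1 X43.129 Y33.499 F2339
G1 X48.164 Y36.107 F2339
G1 X12.133 Y49.820 F2339
G0 X101.622 Y23.047
M4 S130
G1 X95.810 Y35.352 F2339
G1 X105.717 Y44.682 F2339
G1 X117.651 Y38.143 F2339
G1 X115.120 Y24.772 F2339
G1 X101.622 Y23.047 F2339
M5
G0 X0.000 Y0.000

Since the viewBox matches the mm dimensions, user units are millimetres directly. The only transform is the Y-flip y_m = 139.064 − y_svg.

Shape 1 is a rectangle drawn with `<polygon>`. Its stroke #ff8800 means engrave at S130, F2339. After flipping Y the toolpath is (67.903,126.724) → (84.155,126.724) → (84.155,109.071) → (67.903,109.071) → (67.903,126.724), returning to the start.

Shape 2 is a rectangle drawn with `<rect>`. Its stroke #ff8800 means engrave at S130, F2339. After flipping Y the toolpath is (66.457,124.476) → (102.903,124.476) → (102.903,113.376) → (66.457,113.376) → (66.457,124.476), returning to the start.

Shape 3 is a open polyline drawn with `<polyline>`. Its stroke #ff8800 means engrave at S130, F2339. After flipping Y the toolpath is (158.264,12.041) → (77.192,50.163) → (51.868,38.850) → (43.129,33.499) → (48.164,36.107) → (12.133,49.820).

Shape 4 is a regular polygon drawn with `<path>`. Its stroke #ff8800 means engrave at S130, F2339. After flipping Y the toolpath is (101.622,23.047) → (95.810,35.352) → (105.717,44.682) → (117.651,38.143) → (115.120,24.772) → (101.622,23.047), returning to the start.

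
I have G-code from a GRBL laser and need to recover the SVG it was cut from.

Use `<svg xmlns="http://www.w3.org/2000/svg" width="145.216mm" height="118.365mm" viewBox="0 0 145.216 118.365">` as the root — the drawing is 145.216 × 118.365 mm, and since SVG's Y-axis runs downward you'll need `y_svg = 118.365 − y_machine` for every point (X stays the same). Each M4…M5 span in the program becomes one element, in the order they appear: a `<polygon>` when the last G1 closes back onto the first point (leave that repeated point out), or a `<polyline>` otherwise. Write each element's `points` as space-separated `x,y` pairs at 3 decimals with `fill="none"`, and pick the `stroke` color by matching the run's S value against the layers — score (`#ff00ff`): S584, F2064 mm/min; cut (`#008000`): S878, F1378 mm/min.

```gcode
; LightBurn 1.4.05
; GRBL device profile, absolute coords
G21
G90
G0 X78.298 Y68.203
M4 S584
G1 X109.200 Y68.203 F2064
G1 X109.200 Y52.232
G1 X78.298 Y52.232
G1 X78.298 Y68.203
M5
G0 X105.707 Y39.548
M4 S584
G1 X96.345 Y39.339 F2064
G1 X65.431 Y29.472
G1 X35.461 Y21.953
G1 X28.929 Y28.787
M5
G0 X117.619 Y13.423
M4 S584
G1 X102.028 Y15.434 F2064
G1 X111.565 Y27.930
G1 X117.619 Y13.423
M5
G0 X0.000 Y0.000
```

Machine Y-up, SVG Y-down with viewBox height 118.365, so y_svg = 118.365 − y_machine; X carries over. Every run uses S584, so all elements get stroke `#ff00ff` (score).

Run 1: The run returns to its start, so emit a `<polygon>` with points (Y-flipped): 78.298,50.162 109.200,50.162 109.200,66.133 78.298,66.133.

Run 2: The run is open, so emit a `<polyline>` with points (Y-flipped): 105.707,78.817 96.345,79.026 65.431,88.893 35.461,96.412 28.929,89.578.

Run 3: The run returns to its start, so emit a `<polygon>` with points (Y-flipped): 117.619,104.942 102.028,102.931 111.565,90.435.

<svg xmlns="http://www.w3.org/2000/svg" width="145.216mm" height="118.365mm" viewBox="0 0 145.216 118.365">
  <polygon points="78.298,50.162 109.200,50.162 109.200,66.133 78.298,66.133" fill="none" stroke="#ff00ff"/>
  <polyline points="105.707,78.817 96.345,79.026 65.431,88.893 35.461,96.412 28.929,89.578" fill="none" stroke="#ff00ff"/>
  <polygon points="117.619,104.942 102.028,102.931 111.565,90.435" fill="none" stroke="#ff00ff"/>
</svg>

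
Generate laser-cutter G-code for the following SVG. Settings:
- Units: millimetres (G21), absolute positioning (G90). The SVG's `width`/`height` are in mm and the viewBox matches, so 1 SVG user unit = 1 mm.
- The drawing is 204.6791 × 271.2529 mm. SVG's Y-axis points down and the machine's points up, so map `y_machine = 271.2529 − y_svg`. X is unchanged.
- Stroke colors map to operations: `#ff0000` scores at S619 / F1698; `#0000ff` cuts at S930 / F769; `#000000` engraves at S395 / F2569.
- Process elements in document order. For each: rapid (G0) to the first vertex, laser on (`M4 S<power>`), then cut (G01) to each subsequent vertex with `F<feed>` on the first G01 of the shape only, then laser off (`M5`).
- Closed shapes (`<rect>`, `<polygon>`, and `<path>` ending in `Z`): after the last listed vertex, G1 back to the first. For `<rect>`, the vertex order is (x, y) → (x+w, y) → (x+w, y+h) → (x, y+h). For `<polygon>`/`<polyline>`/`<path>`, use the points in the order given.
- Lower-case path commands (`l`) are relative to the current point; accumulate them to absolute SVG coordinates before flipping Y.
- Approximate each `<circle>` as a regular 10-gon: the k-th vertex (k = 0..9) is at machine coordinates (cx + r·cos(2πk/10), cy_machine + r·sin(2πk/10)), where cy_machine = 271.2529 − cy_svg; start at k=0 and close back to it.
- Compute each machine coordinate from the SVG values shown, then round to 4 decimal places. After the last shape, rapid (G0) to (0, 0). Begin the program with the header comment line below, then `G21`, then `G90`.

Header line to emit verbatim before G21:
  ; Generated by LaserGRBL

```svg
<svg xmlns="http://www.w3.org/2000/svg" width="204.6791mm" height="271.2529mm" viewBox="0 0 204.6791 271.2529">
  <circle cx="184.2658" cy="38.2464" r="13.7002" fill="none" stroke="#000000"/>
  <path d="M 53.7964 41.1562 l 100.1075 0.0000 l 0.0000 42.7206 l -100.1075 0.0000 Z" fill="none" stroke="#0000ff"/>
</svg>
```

1 u = 1 mm; y_m = 271.2529 − y.

[1] `<circle>` circle, #000000→engrave S395 F2569: (197.9660,233.0065) → (195.3495,241.0593) → (188.4994,246.0362) → (180.0322,246.0362) → (173.1821,241.0593) → (170.5656,233.0065) → (173.1821,224.9537) → (180.0322,219.9768) → (188.4994,219.9768) → (195.3495,224.9537) → (197.9660,233.0065) (closed)

[2] `<path>` rectangle, #0000ff→cut S930 F769: (53.7964,230.0967) → (153.9039,230.0967) → (153.9039,187.3761) → (53.7964,187.3761) → (53.7964,230.0967) (closed)

; Generated by LaserGRBL
G21
G90
G0 X197.9660 Y233.0065
M4 S395
G01 X195.3495 Y241.0593 F2569
G01 X188.4994 Y246.0362
G01 X180.0322 Y246.0362
G01 X173.1821 Y241.0593
G01 X170.5656 Y233.0065
G01 X173.1821 Y224.9537
G01 X180.0322 Y219.9768
G01 X188.4994 Y219.9768
G01 X195.3495 Y224.9537
G01 X197.9660 Y233.0065
M5
G0 X53.7964 Y230.0967
M4 S930
G01 X153.9039 Y230.0967 F769
G01 X153.9039 Y187.3761
G01 X53.7964 Y187.3761
G01 X53.7964 Y230.0967
M5
G0 X0.0000 Y0.0000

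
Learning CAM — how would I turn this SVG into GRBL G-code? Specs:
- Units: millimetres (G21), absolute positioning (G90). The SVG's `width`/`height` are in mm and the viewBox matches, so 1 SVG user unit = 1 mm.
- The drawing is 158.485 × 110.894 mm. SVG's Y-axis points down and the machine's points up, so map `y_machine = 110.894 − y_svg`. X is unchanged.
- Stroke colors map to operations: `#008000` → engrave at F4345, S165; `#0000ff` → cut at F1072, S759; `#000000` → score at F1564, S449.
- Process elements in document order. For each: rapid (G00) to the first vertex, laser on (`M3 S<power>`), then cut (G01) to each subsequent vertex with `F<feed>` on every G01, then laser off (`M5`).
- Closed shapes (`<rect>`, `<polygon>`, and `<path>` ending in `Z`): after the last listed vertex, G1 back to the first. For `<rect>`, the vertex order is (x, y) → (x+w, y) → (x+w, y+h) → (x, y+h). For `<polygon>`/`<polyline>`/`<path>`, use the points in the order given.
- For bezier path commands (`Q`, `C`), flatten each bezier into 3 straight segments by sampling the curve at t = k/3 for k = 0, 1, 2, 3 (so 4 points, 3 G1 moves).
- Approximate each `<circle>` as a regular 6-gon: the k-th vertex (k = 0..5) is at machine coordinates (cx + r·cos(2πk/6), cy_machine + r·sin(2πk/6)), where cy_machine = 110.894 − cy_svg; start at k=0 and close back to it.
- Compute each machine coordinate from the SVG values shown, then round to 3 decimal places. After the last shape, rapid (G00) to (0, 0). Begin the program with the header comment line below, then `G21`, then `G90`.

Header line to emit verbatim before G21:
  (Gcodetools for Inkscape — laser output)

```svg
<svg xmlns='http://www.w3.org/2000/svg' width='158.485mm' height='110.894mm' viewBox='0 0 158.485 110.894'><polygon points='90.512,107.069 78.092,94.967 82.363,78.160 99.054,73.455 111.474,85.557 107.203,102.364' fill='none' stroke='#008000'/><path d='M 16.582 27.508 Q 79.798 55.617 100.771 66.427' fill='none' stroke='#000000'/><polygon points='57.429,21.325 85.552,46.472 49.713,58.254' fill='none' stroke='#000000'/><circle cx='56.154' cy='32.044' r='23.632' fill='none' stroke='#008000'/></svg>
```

(Gcodetools for Inkscape — laser output)
G21
G90
G00 X90.512 Y3.825
M3 S165
G01 X78.092 Y15.927 F4345
G01 X82.363 Y32.734 F4345
G01 X99.054 Y37.439 F4345
G01 X111.474 Y25.337 F4345
G01 X107.203 Y8.530 F4345
G01 X90.512 Y3.825 F4345
M5
G00 X16.582 Y83.386
M3 S449
G01 X54.032 Y66.569 F1564
G01 X82.095 Y53.596 F1564
G01 X100.771 Y44.467 F1564
M5
G00 X57.429 Y89.569
M3 S449
G01 X85.552 Y64.422 F1564
G01 X49.713 Y52.640 F1564
G01 X57.429 Y89.569 F1564
M5
G00 X79.786 Y78.850
M3 S165
G01 X67.970 Y99.316 F4345
G01 X44.338 Y99.316 F4345
G01 X32.522 Y78.850 F4345
G01 X44.338 Y58.384 F4345
G01 X67.970 Y58.384 F4345
G01 X79.786 Y78.850 F4345
M5
G00 X0.000 Y0.000

Since the viewBox matches the mm dimensions, user units are millimetres directly. The only transform is the Y-flip y_m = 110.894 − y_svg.

Shape 1 is a regular polygon drawn with `<polygon>`. Its stroke #008000 means engrave at S165, F4345. After flipping Y the toolpath is (90.512,3.825) → (78.092,15.927) → (82.363,32.734) → (99.054,37.439) → (111.474,25.337) → (107.203,8.530) → (90.512,3.825), returning to the start.

Shape 2 is a quadratic bezier drawn with `<path>`. Its stroke #000000 means score at S449, F1564. After flipping Y the toolpath is (16.582,83.386) → (54.032,66.569) → (82.095,53.596) → (100.771,44.467).

Shape 3 is a regular polygon drawn with `<polygon>`. Its stroke #000000 means score at S449, F1564. After flipping Y the toolpath is (57.429,89.569) → (85.552,64.422) → (49.713,52.640) → (57.429,89.569), returning to the start.

Shape 4 is a circle drawn with `<circle>`. Its stroke #008000 means engrave at S165, F4345. After flipping Y the toolpath is (79.786,78.850) → (67.970,99.316) → (44.338,99.316) → (32.522,78.850) → (44.338,58.384) → (67.970,58.384) → (79.786,78.850), returning to the start.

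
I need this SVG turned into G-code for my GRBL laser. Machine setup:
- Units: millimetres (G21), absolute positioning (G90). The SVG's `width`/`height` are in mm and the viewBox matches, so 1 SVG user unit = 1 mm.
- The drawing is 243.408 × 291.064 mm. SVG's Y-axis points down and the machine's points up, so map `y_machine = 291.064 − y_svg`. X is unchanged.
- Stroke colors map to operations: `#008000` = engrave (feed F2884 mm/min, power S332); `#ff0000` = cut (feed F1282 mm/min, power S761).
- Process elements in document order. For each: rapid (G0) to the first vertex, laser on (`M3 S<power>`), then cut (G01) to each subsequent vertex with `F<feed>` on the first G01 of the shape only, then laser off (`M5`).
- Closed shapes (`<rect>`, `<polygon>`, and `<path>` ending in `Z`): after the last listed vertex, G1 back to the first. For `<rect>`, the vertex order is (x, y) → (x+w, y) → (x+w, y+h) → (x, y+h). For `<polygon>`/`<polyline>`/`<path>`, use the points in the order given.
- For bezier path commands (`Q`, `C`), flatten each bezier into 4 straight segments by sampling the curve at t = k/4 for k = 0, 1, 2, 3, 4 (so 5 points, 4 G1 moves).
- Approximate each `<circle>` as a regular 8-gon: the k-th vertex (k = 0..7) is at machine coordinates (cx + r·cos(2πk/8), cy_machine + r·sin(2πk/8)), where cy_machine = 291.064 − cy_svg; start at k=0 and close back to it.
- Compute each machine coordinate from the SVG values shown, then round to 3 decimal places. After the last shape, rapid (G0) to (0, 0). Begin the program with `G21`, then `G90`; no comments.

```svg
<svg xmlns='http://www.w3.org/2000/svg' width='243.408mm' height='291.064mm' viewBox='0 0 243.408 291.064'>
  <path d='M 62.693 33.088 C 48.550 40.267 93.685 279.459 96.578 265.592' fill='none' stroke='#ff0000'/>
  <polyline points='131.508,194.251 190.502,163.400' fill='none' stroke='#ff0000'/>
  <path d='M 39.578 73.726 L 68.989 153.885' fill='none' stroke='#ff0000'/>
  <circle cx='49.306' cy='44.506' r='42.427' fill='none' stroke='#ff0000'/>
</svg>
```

G21
G90
G0 X62.693 Y257.976
M3 S761
G01 X61.614 Y216.669 F1282
G01 X73.247 Y133.832
G01 X88.074 Y54.941
G01 X96.578 Y25.472
M5
G0 X131.508 Y96.813
M3 S761
G01 X190.502 Y127.664 F1282
M5
G0 X39.578 Y217.338
M3 S761
G01 X68.989 Y137.179 F1282
M5
G0 X91.733 Y246.558
M3 S761
G01 X79.306 Y276.558 F1282
G01 X49.306 Y288.985
G01 X19.306 Y276.558
G01 X6.879 Y246.558
G01 X19.306 Y216.558
G01 X49.306 Y204.131
G01 X79.306 Y216.558
G01 X91.733 Y246.558
M5
G0 X0.000 Y0.000

viewBox `0 0 243.408 291.064` with mm width/height → 1 unit = 1 mm. Flip: y_m = 291.064 − y_svg.

**Shape 1** — `<path>` cubic bezier, stroke `#ff0000` → cut (S761, F1282). Control points (SVG): P0=(62.693,33.088), P1=(48.550,40.267), P2=(93.685,279.459), P3=(96.578,265.592); sampled at t=k/4. Machine vertices: (62.693,257.976) → (61.614,216.669) → (73.247,133.832) → (88.074,54.941) → (96.578,25.472). Open path.

**Shape 2** — `<polyline>` line segment, stroke `#ff0000` → cut (S761, F1282). Machine vertices: (131.508,96.813) → (190.502,127.664). Open path.

**Shape 3** — `<path>` line segment, stroke `#ff0000` → cut (S761, F1282). Machine vertices: (39.578,217.338) → (68.989,137.179). Open path.

**Shape 4** — `<circle>` circle, stroke `#ff0000` → cut (S761, F1282). Machine vertices: (91.733,246.558) → (79.306,276.558) → (49.306,288.985) → (19.306,276.558) → (6.879,246.558) → (19.306,216.558) → (49.306,204.131) → (79.306,216.558) → (91.733,246.558). Closed: final G1 returns to the first vertex.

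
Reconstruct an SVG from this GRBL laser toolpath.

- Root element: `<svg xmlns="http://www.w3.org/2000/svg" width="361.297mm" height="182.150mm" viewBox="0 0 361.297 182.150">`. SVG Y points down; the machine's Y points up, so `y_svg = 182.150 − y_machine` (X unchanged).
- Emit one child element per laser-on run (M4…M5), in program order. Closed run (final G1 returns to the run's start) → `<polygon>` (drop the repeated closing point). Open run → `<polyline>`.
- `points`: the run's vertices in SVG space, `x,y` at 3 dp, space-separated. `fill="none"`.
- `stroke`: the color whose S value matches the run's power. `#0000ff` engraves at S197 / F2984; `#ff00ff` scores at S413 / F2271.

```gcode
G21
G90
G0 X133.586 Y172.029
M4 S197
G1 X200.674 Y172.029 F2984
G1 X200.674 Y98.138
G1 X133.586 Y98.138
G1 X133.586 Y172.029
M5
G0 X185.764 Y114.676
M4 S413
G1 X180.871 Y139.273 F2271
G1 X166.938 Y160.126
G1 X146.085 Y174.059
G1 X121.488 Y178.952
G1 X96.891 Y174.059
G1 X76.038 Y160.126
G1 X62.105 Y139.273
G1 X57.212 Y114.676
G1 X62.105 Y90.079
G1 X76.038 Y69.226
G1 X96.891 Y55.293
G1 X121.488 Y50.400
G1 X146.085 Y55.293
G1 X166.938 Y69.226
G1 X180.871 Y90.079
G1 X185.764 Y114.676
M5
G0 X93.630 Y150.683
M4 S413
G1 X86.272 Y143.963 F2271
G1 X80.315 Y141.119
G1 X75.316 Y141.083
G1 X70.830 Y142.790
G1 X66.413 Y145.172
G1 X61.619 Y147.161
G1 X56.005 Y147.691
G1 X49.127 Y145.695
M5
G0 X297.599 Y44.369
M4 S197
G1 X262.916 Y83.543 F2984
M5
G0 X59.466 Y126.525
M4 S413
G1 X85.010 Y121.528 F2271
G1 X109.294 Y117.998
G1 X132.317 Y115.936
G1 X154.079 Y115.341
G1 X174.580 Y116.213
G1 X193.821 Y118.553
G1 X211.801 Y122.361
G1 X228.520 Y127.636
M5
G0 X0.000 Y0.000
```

<svg xmlns="http://www.w3.org/2000/svg" width="361.297mm" height="182.150mm" viewBox="0 0 361.297 182.150">
  <polygon points="133.586,10.121 200.674,10.121 200.674,84.012 133.586,84.012" fill="none" stroke="#0000ff"/>
  <polygon points="185.764,67.474 180.871,42.877 166.938,22.024 146.085,8.091 121.488,3.198 96.891,8.091 76.038,22.024 62.105,42.877 57.212,67.474 62.105,92.071 76.038,112.924 96.891,126.857 121.488,131.750 146.085,126.857 166.938,112.924 180.871,92.071" fill="none" stroke="#ff00ff"/>
  <polyline points="93.630,31.467 86.272,38.187 80.315,41.031 75.316,41.067 70.830,39.360 66.413,36.978 61.619,34.989 56.005,34.459 49.127,36.455" fill="none" stroke="#ff00ff"/>
  <polyline points="297.599,137.781 262.916,98.607" fill="none" stroke="#0000ff"/>
  <polyline points="59.466,55.625 85.010,60.622 109.294,64.152 132.317,66.214 154.079,66.809 174.580,65.937 193.821,63.597 211.801,59.789 228.520,54.514" fill="none" stroke="#ff00ff"/>
</svg>

Machine Y-up, SVG Y-down with viewBox height 182.150, so y_svg = 182.150 − y_machine; X carries over.

Run 1: the run's S197 means `#0000ff` (engrave). The run returns to its start, so emit a `<polygon>` with points (Y-flipped): 133.586,10.121 200.674,10.121 200.674,84.012 133.586,84.012.

Run 2: power S413 maps to stroke `#ff00ff` (score). The run returns to its start, so emit a `<polygon>` with points (Y-flipped): 185.764,67.474 180.871,42.877 166.938,22.024 146.085,8.091 121.488,3.198 96.891,8.091 76.038,22.024 62.105,42.877 57.212,67.474 62.105,92.071 76.038,112.924 96.891,126.857 121.488,131.750 146.085,126.857 166.938,112.924 180.871,92.071.

Run 3: S413 ⇒ score layer `#ff00ff`. The run is open, so emit a `<polyline>` with points (Y-flipped): 93.630,31.467 86.272,38.187 80.315,41.031 75.316,41.067 70.830,39.360 66.413,36.978 61.619,34.989 56.005,34.459 49.127,36.455.

Run 4: power S197 maps to stroke `#0000ff` (engrave). The run is open, so emit a `<polyline>` with points (Y-flipped): 297.599,137.781 262.916,98.607.

Run 5: S413 ⇒ score layer `#ff00ff`. The run is open, so emit a `<polyline>` with points (Y-flipped): 59.466,55.625 85.010,60.622 109.294,64.152 132.317,66.214 154.079,66.809 174.580,65.937 193.821,63.597 211.801,59.789 228.520,54.514.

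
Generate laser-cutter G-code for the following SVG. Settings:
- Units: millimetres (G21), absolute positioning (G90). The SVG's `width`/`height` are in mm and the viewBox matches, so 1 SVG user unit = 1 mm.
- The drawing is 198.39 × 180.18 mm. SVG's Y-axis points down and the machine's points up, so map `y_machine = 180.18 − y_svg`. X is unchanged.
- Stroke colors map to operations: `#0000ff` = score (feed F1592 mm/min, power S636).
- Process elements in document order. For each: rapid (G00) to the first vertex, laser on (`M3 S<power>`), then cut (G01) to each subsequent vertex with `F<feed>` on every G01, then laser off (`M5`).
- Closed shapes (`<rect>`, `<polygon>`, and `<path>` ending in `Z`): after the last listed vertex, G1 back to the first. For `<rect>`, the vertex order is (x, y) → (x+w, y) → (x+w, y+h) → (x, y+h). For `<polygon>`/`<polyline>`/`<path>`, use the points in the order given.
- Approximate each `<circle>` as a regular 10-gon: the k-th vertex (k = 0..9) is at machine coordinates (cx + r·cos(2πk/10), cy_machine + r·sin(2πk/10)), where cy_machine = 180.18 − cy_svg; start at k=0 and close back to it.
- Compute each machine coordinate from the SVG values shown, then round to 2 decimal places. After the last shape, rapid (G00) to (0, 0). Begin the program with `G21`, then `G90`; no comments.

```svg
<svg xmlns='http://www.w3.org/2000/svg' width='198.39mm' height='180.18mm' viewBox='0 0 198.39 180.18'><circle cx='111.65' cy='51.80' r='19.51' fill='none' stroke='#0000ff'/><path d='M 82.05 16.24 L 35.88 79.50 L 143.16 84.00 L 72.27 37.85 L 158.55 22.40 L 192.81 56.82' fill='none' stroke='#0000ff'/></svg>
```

viewBox `0 0 198.39 180.18` with mm width/height → 1 unit = 1 mm. Flip: y_m = 180.18 − y_svg.

**Shape 1** — `<circle>` circle, stroke `#0000ff` → score (S636, F1592). Machine vertices: (131.16,128.38) → (127.43,139.85) → (117.68,146.94) → (105.62,146.94) → (95.87,139.85) → (92.14,128.38) → (95.87,116.91) → (105.62,109.82) → (117.68,109.82) → (127.43,116.91) → (131.16,128.38). Closed: final G1 returns to the first vertex.

**Shape 2** — `<path>` open polyline, stroke `#0000ff` → score (S636, F1592). Machine vertices: (82.05,163.94) → (35.88,100.68) → (143.16,96.18) → (72.27,142.33) → (158.55,157.78) → (192.81,123.36). Open path.

G21
G90
G00 X131.16 Y128.38
M3 S636
G01 X127.43 Y139.85 F1592
G01 X117.68 Y146.94 F1592
G01 X105.62 Y146.94 F1592
G01 X95.87 Y139.85 F1592
G01 X92.14 Y128.38 F1592
G01 X95.87 Y116.91 F1592
G01 X105.62 Y109.82 F1592
G01 X117.68 Y109.82 F1592
G01 X127.43 Y116.91 F1592
G01 X131.16 Y128.38 F1592
M5
G00 X82.05 Y163.94
M3 S636
G01 X35.88 Y100.68 F1592
G01 X143.16 Y96.18 F1592
G01 X72.27 Y142.33 F1592
G01 X158.55 Y157.78 F1592
G01 X192.81 Y123.36 F1592
M5
G00 X0.00 Y0.00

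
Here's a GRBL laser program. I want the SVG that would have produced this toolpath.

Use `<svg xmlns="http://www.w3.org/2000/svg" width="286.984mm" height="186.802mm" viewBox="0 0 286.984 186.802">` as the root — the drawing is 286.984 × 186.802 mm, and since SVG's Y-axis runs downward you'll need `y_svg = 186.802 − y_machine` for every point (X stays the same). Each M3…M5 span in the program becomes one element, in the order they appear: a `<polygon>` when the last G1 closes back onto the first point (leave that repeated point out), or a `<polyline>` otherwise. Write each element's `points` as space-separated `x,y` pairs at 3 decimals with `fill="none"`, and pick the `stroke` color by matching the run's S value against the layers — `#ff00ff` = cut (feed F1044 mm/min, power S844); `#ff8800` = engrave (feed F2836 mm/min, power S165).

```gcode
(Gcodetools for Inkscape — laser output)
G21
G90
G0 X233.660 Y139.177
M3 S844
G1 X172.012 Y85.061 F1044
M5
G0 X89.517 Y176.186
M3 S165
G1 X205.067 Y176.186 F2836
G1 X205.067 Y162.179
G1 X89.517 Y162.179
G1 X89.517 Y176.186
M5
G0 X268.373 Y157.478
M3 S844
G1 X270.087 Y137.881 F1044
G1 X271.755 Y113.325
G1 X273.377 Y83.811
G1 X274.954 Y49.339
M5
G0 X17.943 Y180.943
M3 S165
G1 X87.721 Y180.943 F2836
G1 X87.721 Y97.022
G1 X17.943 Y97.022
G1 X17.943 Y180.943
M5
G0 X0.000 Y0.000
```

<svg xmlns="http://www.w3.org/2000/svg" width="286.984mm" height="186.802mm" viewBox="0 0 286.984 186.802">
  <polyline points="233.660,47.625 172.012,101.741" fill="none" stroke="#ff00ff"/>
  <polygon points="89.517,10.616 205.067,10.616 205.067,24.623 89.517,24.623" fill="none" stroke="#ff8800"/>
  <polyline points="268.373,29.324 270.087,48.921 271.755,73.477 273.377,102.991 274.954,137.463" fill="none" stroke="#ff00ff"/>
  <polygon points="17.943,5.859 87.721,5.859 87.721,89.780 17.943,89.780" fill="none" stroke="#ff8800"/>
</svg>

Each laser-on run becomes one SVG element. Flip Y back into SVG space with y_svg = 186.802 − y_machine.

Run 1: S844 ⇒ cut layer `#ff00ff`. The run is open, so emit a `<polyline>` with points (Y-flipped): 233.660,47.625 172.012,101.741.

Run 2: S165 ⇒ engrave layer `#ff8800`. The run returns to its start, so emit a `<polygon>` with points (Y-flipped): 89.517,10.616 205.067,10.616 205.067,24.623 89.517,24.623.

Run 3: power S844 maps to stroke `#ff00ff` (cut). The run is open, so emit a `<polyline>` with points (Y-flipped): 268.373,29.324 270.087,48.921 271.755,73.477 273.377,102.991 274.954,137.463.

Run 4: power S165 maps to stroke `#ff8800` (engrave). The run returns to its start, so emit a `<polygon>` with points (Y-flipped): 17.943,5.859 87.721,5.859 87.721,89.780 17.943,89.780.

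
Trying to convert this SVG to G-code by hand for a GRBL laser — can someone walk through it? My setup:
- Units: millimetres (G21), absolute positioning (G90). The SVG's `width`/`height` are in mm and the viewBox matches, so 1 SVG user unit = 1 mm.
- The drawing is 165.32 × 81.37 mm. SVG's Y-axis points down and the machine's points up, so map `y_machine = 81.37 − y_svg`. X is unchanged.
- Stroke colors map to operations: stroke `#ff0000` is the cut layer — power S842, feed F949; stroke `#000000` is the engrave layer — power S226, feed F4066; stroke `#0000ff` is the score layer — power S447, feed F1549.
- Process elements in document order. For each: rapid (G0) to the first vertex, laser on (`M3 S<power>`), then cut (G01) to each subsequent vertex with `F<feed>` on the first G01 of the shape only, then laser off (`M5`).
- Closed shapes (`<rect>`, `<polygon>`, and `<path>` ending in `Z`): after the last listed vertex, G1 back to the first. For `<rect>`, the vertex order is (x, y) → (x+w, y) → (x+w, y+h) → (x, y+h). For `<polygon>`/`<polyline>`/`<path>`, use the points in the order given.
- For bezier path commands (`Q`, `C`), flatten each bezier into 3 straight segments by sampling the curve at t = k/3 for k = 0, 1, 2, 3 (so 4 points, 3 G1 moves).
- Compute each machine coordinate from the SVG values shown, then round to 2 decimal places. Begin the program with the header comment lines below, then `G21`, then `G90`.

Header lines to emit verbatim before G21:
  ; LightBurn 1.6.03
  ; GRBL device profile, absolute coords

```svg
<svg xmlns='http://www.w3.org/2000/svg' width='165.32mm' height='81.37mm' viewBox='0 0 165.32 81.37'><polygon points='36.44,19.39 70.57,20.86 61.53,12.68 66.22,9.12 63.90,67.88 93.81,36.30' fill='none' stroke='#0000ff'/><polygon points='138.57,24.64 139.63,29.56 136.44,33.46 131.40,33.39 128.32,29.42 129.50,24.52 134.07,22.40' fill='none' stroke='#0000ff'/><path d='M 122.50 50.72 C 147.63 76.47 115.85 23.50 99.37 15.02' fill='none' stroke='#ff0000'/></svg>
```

; LightBurn 1.6.03
; GRBL device profile, absolute coords
G21
G90
G0 X36.44 Y61.98
M3 S447
G01 X70.57 Y60.51 F1549
G01 X61.53 Y68.69
G01 X66.22 Y72.25
G01 X63.90 Y13.49
G01 X93.81 Y45.07
G01 X36.44 Y61.98
M5
G0 X138.57 Y56.73
M3 S447
G01 X139.63 Y51.81 F1549
G01 X136.44 Y47.91
G01 X131.40 Y47.98
G01 X128.32 Y51.95
G01 X129.50 Y56.85
G01 X134.07 Y58.97
G01 X138.57 Y56.73
M5
G0 X122.50 Y30.65
M3 S842
G01 X131.33 Y26.58 F949
G01 X118.28 Y47.60
G01 X99.37 Y66.35
M5

viewBox `0 0 165.32 81.37` with mm width/height → 1 unit = 1 mm. Flip: y_m = 81.37 − y_svg.

**Shape 1** — `<polygon>` closed polygon, stroke `#0000ff` → score (S447, F1549). Machine vertices: (36.44,61.98) → (70.57,60.51) → (61.53,68.69) → (66.22,72.25) → (63.90,13.49) → (93.81,45.07) → (36.44,61.98). Closed: final G1 returns to the first vertex.

**Shape 2** — `<polygon>` regular polygon, stroke `#0000ff` → score (S447, F1549). Machine vertices: (138.57,56.73) → (139.63,51.81) → (136.44,47.91) → (131.40,47.98) → (128.32,51.95) → (129.50,56.85) → (134.07,58.97) → (138.57,56.73). Closed: final G1 returns to the first vertex.

**Shape 3** — `<path>` cubic bezier, stroke `#ff0000` → cut (S842, F949). Control points (SVG): P0=(122.50,50.72), P1=(147.63,76.47), P2=(115.85,23.50), P3=(99.37,15.02); sampled at t=k/3. Machine vertices: (122.50,30.65) → (131.33,26.58) → (118.28,47.60) → (99.37,66.35). Open path.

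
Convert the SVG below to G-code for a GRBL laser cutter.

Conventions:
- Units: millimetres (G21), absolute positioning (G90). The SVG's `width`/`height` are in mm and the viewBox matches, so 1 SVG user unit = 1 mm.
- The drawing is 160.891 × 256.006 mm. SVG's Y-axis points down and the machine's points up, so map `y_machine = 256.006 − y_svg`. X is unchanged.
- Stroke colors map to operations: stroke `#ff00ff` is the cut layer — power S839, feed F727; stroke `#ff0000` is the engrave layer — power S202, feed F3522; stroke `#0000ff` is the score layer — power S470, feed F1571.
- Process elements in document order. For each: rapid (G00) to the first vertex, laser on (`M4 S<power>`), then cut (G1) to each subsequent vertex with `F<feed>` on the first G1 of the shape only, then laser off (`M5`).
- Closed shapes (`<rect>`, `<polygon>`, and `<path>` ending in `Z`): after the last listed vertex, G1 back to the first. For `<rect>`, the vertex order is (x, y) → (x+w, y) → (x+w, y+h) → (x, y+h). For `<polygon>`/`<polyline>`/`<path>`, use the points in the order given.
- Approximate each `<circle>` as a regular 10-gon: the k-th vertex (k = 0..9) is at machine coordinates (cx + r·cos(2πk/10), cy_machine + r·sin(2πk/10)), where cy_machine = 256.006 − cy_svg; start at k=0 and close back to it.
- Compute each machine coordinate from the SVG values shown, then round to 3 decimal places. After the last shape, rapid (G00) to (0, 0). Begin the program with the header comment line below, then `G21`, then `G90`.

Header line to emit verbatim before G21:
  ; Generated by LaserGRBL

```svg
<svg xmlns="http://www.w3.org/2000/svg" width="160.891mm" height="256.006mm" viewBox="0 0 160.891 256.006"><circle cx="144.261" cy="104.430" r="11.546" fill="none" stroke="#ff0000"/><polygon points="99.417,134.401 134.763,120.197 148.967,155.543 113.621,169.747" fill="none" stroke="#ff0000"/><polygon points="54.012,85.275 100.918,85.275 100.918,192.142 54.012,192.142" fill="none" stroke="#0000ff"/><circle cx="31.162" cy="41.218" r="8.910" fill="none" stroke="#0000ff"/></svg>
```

; Generated by LaserGRBL
G21
G90
G00 X155.807 Y151.576
M4 S202
G1 X153.602 Y158.363 F3522
G1 X147.829 Y162.557
G1 X140.693 Y162.557
G1 X134.920 Y158.363
G1 X132.715 Y151.576
G1 X134.920 Y144.789
G1 X140.693 Y140.595
G1 X147.829 Y140.595
G1 X153.602 Y144.789
G1 X155.807 Y151.576
M5
G00 X99.417 Y121.605
M4 S202
G1 X134.763 Y135.809 F3522
G1 X148.967 Y100.463
G1 X113.621 Y86.259
G1 X99.417 Y121.605
M5
G00 X54.012 Y170.731
M4 S470
G1 X100.918 Y170.731 F1571
G1 X100.918 Y63.864
G1 X54.012 Y63.864
G1 X54.012 Y170.731
M5
G00 X40.072 Y214.788
M4 S470
G1 X38.370 Y220.025 F1571
G1 X33.915 Y223.262
G1 X28.409 Y223.262
G1 X23.954 Y220.025
G1 X22.252 Y214.788
G1 X23.954 Y209.551
G1 X28.409 Y206.314
G1 X33.915 Y206.314
G1 X38.370 Y209.551
G1 X40.072 Y214.788
M5
G00 X0.000 Y0.000

1 u = 1 mm; y_m = 256.006 − y.

[1] `<circle>` circle, #ff0000→engrave S202 F3522: (155.807,151.576) → (153.602,158.363) → (147.829,162.557) → (140.693,162.557) → (134.920,158.363) → (132.715,151.576) → (134.920,144.789) → (140.693,140.595) → (147.829,140.595) → (153.602,144.789) → (155.807,151.576) (closed)

[2] `<polygon>` regular polygon, #ff0000→engrave S202 F3522: (99.417,121.605) → (134.763,135.809) → (148.967,100.463) → (113.621,86.259) → (99.417,121.605) (closed)

[3] `<polygon>` rectangle, #0000ff→score S470 F1571: (54.012,170.731) → (100.918,170.731) → (100.918,63.864) → (54.012,63.864) → (54.012,170.731) (closed)

[4] `<circle>` circle, #0000ff→score S470 F1571: (40.072,214.788) → (38.370,220.025) → (33.915,223.262) → (28.409,223.262) → (23.954,220.025) → (22.252,214.788) → (23.954,209.551) → (28.409,206.314) → (33.915,206.314) → (38.370,209.551) → (40.072,214.788) (closed)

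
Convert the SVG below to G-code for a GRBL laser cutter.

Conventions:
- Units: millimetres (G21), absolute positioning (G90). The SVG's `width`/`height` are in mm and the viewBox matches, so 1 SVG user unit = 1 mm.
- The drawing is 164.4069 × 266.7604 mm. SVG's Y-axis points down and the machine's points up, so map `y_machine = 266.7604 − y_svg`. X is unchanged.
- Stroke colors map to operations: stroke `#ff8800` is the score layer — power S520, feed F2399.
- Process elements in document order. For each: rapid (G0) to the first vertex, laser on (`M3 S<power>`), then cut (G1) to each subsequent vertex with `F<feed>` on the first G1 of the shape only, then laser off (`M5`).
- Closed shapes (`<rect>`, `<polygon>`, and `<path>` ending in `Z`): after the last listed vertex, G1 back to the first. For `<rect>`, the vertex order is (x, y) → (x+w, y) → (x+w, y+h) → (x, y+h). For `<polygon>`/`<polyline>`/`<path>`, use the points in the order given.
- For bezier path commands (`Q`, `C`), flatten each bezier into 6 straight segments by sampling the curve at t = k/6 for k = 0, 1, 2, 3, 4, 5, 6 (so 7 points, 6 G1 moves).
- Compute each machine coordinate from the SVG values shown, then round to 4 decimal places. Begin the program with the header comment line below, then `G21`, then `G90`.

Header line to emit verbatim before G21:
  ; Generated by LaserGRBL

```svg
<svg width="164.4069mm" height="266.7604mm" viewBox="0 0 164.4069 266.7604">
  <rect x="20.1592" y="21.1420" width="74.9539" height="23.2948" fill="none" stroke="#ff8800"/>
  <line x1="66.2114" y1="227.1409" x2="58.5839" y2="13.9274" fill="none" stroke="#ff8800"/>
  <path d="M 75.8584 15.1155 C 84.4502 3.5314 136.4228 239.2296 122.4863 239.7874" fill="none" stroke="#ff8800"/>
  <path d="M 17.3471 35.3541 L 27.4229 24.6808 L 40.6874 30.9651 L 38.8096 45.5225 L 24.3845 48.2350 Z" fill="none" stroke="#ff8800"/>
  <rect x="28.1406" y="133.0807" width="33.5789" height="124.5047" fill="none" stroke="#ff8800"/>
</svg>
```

; Generated by LaserGRBL
G21
G90
G0 X20.1592 Y245.6184
M3 S520
G1 X95.1131 Y245.6184 F2399
G1 X95.1131 Y222.3236
G1 X20.1592 Y222.3236
G1 X20.1592 Y245.6184
M5
G0 X66.2114 Y39.6195
M3 S520
G1 X58.5839 Y252.8330 F2399
M5
G0 X75.8584 Y251.6449
M3 S520
G1 X83.2634 Y239.0635 F2399
G1 X94.8627 Y198.6691
G1 X107.6205 Y143.8622
G1 X118.5009 Y88.0434
G1 X124.4681 Y44.6135
G1 X122.4863 Y26.9730
M5
G0 X17.3471 Y231.4063
M3 S520
G1 X27.4229 Y242.0796 F2399
G1 X40.6874 Y235.7953
G1 X38.8096 Y221.2379
G1 X24.3845 Y218.5254
G1 X17.3471 Y231.4063
M5
G0 X28.1406 Y133.6797
M3 S520
G1 X61.7195 Y133.6797 F2399
G1 X61.7195 Y9.1750
G1 X28.1406 Y9.1750
G1 X28.1406 Y133.6797
M5

1 u = 1 mm; y_m = 266.7604 − y.

[1] `<rect>` rectangle, #ff8800→score S520 F2399: (20.1592,245.6184) → (95.1131,245.6184) → (95.1131,222.3236) → (20.1592,222.3236) → (20.1592,245.6184) (closed)

[2] `<line>` line segment, #ff8800→score S520 F2399: (66.2114,39.6195) → (58.5839,252.8330)

[3] `<path>` cubic bezier, #ff8800→score S520 F2399: (75.8584,251.6449) → (83.2634,239.0635) → (94.8627,198.6691) → (107.6205,143.8622) → (118.5009,88.0434) → (124.4681,44.6135) → (122.4863,26.9730)

[4] `<path>` regular polygon, #ff8800→score S520 F2399: (17.3471,231.4063) → (27.4229,242.0796) → (40.6874,235.7953) → (38.8096,221.2379) → (24.3845,218.5254) → (17.3471,231.4063) (closed)

[5] `<rect>` rectangle, #ff8800→score S520 F2399: (28.1406,133.6797) → (61.7195,133.6797) → (61.7195,9.1750) → (28.1406,9.1750) → (28.1406,133.6797) (closed)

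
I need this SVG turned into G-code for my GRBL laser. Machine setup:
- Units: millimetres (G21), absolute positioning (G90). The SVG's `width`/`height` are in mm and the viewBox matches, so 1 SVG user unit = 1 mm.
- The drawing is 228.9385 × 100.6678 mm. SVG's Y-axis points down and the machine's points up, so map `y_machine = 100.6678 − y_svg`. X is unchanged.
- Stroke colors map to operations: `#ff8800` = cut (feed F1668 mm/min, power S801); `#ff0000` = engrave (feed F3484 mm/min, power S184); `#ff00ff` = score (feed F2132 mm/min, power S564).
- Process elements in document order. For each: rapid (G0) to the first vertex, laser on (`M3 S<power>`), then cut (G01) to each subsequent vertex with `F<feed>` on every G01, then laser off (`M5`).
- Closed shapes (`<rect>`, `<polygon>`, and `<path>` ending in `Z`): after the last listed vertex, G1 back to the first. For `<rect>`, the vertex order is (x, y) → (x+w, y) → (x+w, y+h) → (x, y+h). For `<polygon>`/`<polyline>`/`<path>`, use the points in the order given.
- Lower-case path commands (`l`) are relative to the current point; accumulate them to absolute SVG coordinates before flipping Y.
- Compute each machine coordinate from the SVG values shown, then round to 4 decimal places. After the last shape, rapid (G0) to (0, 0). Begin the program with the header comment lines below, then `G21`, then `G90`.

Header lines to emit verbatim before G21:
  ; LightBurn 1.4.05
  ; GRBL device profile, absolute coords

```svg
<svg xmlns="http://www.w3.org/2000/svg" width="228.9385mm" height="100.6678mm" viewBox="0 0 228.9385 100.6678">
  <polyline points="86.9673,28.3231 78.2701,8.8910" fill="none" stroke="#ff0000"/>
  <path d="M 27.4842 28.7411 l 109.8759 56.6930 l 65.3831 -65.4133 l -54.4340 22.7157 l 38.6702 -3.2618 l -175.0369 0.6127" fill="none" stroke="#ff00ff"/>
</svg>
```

; LightBurn 1.4.05
; GRBL device profile, absolute coords
G21
G90
G0 X86.9673 Y72.3447
M3 S184
G01 X78.2701 Y91.7768 F3484
M5
G0 X27.4842 Y71.9267
M3 S564
G01 X137.3601 Y15.2337 F2132
G01 X202.7432 Y80.6470 F2132
G01 X148.3092 Y57.9313 F2132
G01 X186.9794 Y61.1931 F2132
G01 X11.9425 Y60.5804 F2132
M5
G0 X0.0000 Y0.0000

viewBox `0 0 228.9385 100.6678` with mm width/height → 1 unit = 1 mm. Flip: y_m = 100.6678 − y_svg.

**Shape 1** — `<polyline>` line segment, stroke `#ff0000` → engrave (S184, F3484). Machine vertices: (86.9673,72.3447) → (78.2701,91.7768). Open path.

**Shape 2** — `<path>` open polyline, stroke `#ff00ff` → score (S564, F2132). Machine vertices: (27.4842,71.9267) → (137.3601,15.2337) → (202.7432,80.6470) → (148.3092,57.9313) → (186.9794,61.1931) → (11.9425,60.5804). Open path.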